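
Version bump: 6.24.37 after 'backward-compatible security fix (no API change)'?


Current: 6.24.37
Change category: 'backward-compatible security fix (no API change)' → patch bump
SemVer rule: patch bump → increment PATCH (MAJOR and MINOR unchanged)
New: 6.24.38

6.24.38


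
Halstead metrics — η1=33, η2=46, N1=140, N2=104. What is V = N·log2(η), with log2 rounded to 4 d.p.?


Formula: V = N * log2(η), where N = N1 + N2 and η = η1 + η2
η = 33 + 46 = 79
N = 140 + 104 = 244
log2(79) ≈ 6.3038
V = 244 * 6.3038 = 1538.13

1538.13


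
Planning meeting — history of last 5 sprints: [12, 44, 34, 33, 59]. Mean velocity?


Formula: Avg velocity = Total points / Number of sprints
Points: [12, 44, 34, 33, 59]
Sum = 12 + 44 + 34 + 33 + 59 = 182
Avg velocity = 182 / 5 = 36.4 points/sprint

36.4 points/sprint


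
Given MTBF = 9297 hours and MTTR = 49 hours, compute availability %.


Availability = MTBF / (MTBF + MTTR)
Availability = 9297 / (9297 + 49)
Availability = 9297 / 9346
Availability = 99.4757%

99.4757%


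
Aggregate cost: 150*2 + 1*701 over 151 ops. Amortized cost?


Formula: Amortized cost = Total cost / Operations
Total cost = (150 * 2) + (1 * 701)
Total cost = 300 + 701 = 1001
Amortized = 1001 / 151 = 6.6291

6.6291


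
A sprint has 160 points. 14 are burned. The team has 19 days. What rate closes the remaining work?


Formula: Required rate = Remaining points / Days left
Remaining = 160 - 14 = 146 points
Required rate = 146 / 19 = 7.68 points/day

7.68 points/day


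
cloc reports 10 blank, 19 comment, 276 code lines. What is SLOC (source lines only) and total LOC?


Total LOC = blank + comment + code
Total LOC = 10 + 19 + 276 = 305
SLOC (source only) = code = 276

Total LOC: 305, SLOC: 276


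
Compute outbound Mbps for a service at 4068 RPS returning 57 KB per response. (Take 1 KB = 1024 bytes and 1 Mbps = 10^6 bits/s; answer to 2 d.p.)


Formula: Mbps = payload_bytes * RPS * 8 / 1e6
Payload per request = 57 KB = 57 * 1024 = 58368 bytes
Total bytes/sec = 58368 * 4068 = 237441024
Total bits/sec = 237441024 * 8 = 1899528192
Mbps = 1899528192 / 1e6 = 1899.53

1899.53 Mbps


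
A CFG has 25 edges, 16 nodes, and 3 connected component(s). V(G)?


Formula: V(G) = E - N + 2P
V(G) = 25 - 16 + 2*3
V(G) = 9 + 6
V(G) = 15

15


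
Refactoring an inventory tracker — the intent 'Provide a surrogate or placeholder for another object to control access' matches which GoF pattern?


This matches the Proxy pattern

Proxy


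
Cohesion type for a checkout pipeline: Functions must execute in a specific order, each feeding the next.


Reasoning: Output of one is input to next
Type: Sequential cohesion

Sequential cohesion


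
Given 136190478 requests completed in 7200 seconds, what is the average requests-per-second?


Formula: throughput = requests / seconds
throughput = 136190478 / 7200
throughput = 18915.34 requests/second

18915.34 requests/second


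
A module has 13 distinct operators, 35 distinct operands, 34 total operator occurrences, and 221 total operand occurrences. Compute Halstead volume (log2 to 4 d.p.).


Formula: V = N * log2(η), where N = N1 + N2 and η = η1 + η2
η = 13 + 35 = 48
N = 34 + 221 = 255
log2(48) ≈ 5.5850
V = 255 * 5.5850 = 1424.18

1424.18


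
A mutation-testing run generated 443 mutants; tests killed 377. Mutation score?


Mutation score = killed / total * 100
Mutation score = 377 / 443 * 100
Mutation score = 85.1%

85.1%


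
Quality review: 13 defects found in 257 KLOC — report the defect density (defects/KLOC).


Defect density = defects / KLOC
Defect density = 13 / 257
Defect density = 0.051 defects/KLOC

0.051 defects/KLOC


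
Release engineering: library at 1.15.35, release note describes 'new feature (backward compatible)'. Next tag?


Current: 1.15.35
Change category: 'new feature (backward compatible)' → minor bump
SemVer rule: minor bump → increment MINOR, reset PATCH to 0 (MAJOR unchanged)
New: 1.16.0

1.16.0


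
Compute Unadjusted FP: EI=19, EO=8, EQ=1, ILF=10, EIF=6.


UFP = EI*4 + EO*5 + EQ*4 + ILF*10 + EIF*7
UFP = 19*4 + 8*5 + 1*4 + 10*10 + 6*7
UFP = 76 + 40 + 4 + 100 + 42
UFP = 262

262


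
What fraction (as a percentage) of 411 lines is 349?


Coverage = covered / total * 100
Coverage = 349 / 411 * 100
Coverage = 84.91%

84.91%


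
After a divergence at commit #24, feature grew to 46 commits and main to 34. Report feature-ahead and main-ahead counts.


Common ancestor: commit #24
feature commits after divergence: 46 - 24 = 22
main commits after divergence: 34 - 24 = 10
feature is 22 commits ahead of main
main is 10 commits ahead of feature

feature ahead: 22, main ahead: 10


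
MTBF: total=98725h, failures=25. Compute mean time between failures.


Formula: MTBF = Total operating time / Number of failures
MTBF = 98725 / 25
MTBF = 3949.0 hours

3949.0 hours


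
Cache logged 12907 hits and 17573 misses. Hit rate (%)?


Formula: hit rate = hits / (hits + misses) * 100
hit rate = 12907 / (12907 + 17573) * 100
hit rate = 12907 / 30480 * 100
hit rate = 42.35%

42.35%


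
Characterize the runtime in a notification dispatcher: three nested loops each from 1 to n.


Reasoning: three levels of nesting over n
Complexity: O(n^3)

O(n^3)


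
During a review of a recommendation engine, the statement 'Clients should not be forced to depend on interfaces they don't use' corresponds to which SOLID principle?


This describes the Interface Segregation Principle (ISP)

Interface Segregation Principle (ISP)


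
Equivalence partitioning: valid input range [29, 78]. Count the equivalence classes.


Valid range: [29, 78]
Class 1: x < 29 — invalid
Class 2: 29 ≤ x ≤ 78 — valid
Class 3: x > 78 — invalid
Total equivalence classes: 3

3 equivalence classes


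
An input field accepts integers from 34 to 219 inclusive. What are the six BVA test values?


Range: [34, 219]
Boundaries: just below min, min, min+1, max-1, max, just above max
Values: [33, 34, 35, 218, 219, 220]

[33, 34, 35, 218, 219, 220]


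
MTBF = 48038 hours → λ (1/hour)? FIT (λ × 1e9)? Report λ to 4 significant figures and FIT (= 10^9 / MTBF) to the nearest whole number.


Formula: λ = 1 / MTBF; FIT = λ × 1e9 = 1e9 / MTBF
λ = 1 / 48038 ≈ 2.082e-05 failures/hour
FIT = 1e9 / 48038 ≈ 20817 failures per 1e9 hours (nearest whole number)

λ = 2.082e-05 /h, FIT = 20817


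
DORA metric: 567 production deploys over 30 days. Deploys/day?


Formula: deployments per day = releases / days
= 567 / 30
= 18.9 deploys/day
(equivalently, 132.3 deploys/week)

18.9 deploys/day


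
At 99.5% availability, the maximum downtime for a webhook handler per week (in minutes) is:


Formula: allowed downtime = period * (100 - SLA) / 100
Period (week) = 10080 minutes
Unavailability fraction = (100 - 99.5) / 100
Allowed downtime = 10080 * (100 - 99.5) / 100
Allowed downtime = 50.4 minutes

50.4 minutes


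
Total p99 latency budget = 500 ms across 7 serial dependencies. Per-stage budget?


Formula: per_stage = total_budget / stages
per_stage = 500 / 7
per_stage = 71.43 ms

71.43 ms


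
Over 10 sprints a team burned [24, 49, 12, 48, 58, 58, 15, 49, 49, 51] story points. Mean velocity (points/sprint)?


Formula: Avg velocity = Total points / Number of sprints
Points: [24, 49, 12, 48, 58, 58, 15, 49, 49, 51]
Sum = 24 + 49 + 12 + 48 + 58 + 58 + 15 + 49 + 49 + 51 = 413
Avg velocity = 413 / 10 = 41.3 points/sprint

41.3 points/sprint


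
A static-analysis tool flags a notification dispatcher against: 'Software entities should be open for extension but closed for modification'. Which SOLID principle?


This describes the Open/Closed Principle (OCP)

Open/Closed Principle (OCP)


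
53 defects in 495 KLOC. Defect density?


Defect density = defects / KLOC
Defect density = 53 / 495
Defect density = 0.107 defects/KLOC

0.107 defects/KLOC


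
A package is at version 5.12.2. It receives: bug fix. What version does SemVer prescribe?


Current: 5.12.2
Change category: 'bug fix' → patch bump
SemVer rule: patch bump → increment PATCH (MAJOR and MINOR unchanged)
New: 5.12.3

5.12.3


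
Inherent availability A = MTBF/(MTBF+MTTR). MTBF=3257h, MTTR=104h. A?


Availability = MTBF / (MTBF + MTTR)
Availability = 3257 / (3257 + 104)
Availability = 3257 / 3361
Availability = 96.9057%

96.9057%


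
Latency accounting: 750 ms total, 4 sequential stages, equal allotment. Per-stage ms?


Formula: per_stage = total_budget / stages
per_stage = 750 / 4
per_stage = 187.5 ms

187.5 ms


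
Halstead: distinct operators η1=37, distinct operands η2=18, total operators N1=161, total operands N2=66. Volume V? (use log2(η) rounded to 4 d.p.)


Formula: V = N * log2(η), where N = N1 + N2 and η = η1 + η2
η = 37 + 18 = 55
N = 161 + 66 = 227
log2(55) ≈ 5.7814
V = 227 * 5.7814 = 1312.38

1312.38


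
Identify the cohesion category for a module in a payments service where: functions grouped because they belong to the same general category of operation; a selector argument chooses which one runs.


Reasoning: Grouped by category of activity, not by data or sequence
Type: Logical cohesion

Logical cohesion


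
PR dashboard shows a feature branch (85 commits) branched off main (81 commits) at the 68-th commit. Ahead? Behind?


Common ancestor: commit #68
feature commits after divergence: 85 - 68 = 17
main commits after divergence: 81 - 68 = 13
feature is 17 commits ahead of main
main is 13 commits ahead of feature

feature ahead: 17, main ahead: 13


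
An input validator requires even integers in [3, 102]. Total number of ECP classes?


Constraint: even integers in [3, 102]
Class 1: x < 3 — out-of-range invalid
Class 2: x in [3,102] but odd — wrong type invalid
Class 3: x in [3,102] and even — valid
Class 4: x > 102 — out-of-range invalid
Total equivalence classes: 4

4 equivalence classes


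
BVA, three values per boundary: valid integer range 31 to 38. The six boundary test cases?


Range: [31, 38]
Boundaries: just below min, min, min+1, max-1, max, just above max
Values: [30, 31, 32, 37, 38, 39]

[30, 31, 32, 37, 38, 39]


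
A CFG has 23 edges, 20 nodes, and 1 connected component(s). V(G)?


Formula: V(G) = E - N + 2P
V(G) = 23 - 20 + 2*1
V(G) = 3 + 2
V(G) = 5

5


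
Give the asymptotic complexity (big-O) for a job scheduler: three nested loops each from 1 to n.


Reasoning: three levels of nesting over n
Complexity: O(n^3)

O(n^3)


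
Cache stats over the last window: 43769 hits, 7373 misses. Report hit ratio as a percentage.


Formula: hit rate = hits / (hits + misses) * 100
hit rate = 43769 / (43769 + 7373) * 100
hit rate = 43769 / 51142 * 100
hit rate = 85.58%

85.58%


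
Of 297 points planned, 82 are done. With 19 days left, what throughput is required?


Formula: Required rate = Remaining points / Days left
Remaining = 297 - 82 = 215 points
Required rate = 215 / 19 = 11.32 points/day

11.32 points/day


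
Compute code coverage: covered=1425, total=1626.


Coverage = covered / total * 100
Coverage = 1425 / 1626 * 100
Coverage = 87.64%

87.64%


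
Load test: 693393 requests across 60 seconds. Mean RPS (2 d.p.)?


Formula: throughput = requests / seconds
throughput = 693393 / 60
throughput = 11556.55 requests/second

11556.55 requests/second


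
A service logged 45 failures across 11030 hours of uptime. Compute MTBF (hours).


Formula: MTBF = Total operating time / Number of failures
MTBF = 11030 / 45
MTBF = 245.11 hours

245.11 hours


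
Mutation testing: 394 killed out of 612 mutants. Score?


Mutation score = killed / total * 100
Mutation score = 394 / 612 * 100
Mutation score = 64.38%

64.38%


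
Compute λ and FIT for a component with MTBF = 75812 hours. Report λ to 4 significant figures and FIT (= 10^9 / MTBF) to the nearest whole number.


Formula: λ = 1 / MTBF; FIT = λ × 1e9 = 1e9 / MTBF
λ = 1 / 75812 ≈ 1.319e-05 failures/hour
FIT = 1e9 / 75812 ≈ 13191 failures per 1e9 hours (nearest whole number)

λ = 1.319e-05 /h, FIT = 13191


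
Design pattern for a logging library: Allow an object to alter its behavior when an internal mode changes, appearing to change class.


This matches the State pattern

State


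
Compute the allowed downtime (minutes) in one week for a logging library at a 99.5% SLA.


Formula: allowed downtime = period * (100 - SLA) / 100
Period (week) = 10080 minutes
Unavailability fraction = (100 - 99.5) / 100
Allowed downtime = 10080 * (100 - 99.5) / 100
Allowed downtime = 50.4 minutes

50.4 minutes


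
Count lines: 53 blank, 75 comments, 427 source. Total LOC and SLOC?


Total LOC = blank + comment + code
Total LOC = 53 + 75 + 427 = 555
SLOC (source only) = code = 427

Total LOC: 555, SLOC: 427


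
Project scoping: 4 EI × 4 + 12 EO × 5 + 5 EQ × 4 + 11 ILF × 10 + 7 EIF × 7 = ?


UFP = EI*4 + EO*5 + EQ*4 + ILF*10 + EIF*7
UFP = 4*4 + 12*5 + 5*4 + 11*10 + 7*7
UFP = 16 + 60 + 20 + 110 + 49
UFP = 255

255


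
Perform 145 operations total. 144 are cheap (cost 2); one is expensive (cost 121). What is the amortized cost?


Formula: Amortized cost = Total cost / Operations
Total cost = (144 * 2) + (1 * 121)
Total cost = 288 + 121 = 409
Amortized = 409 / 145 = 2.8207

2.8207


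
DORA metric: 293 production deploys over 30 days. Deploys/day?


Formula: deployments per day = releases / days
= 293 / 30
= 9.767 deploys/day
(equivalently, 68.37 deploys/week)

9.767 deploys/day


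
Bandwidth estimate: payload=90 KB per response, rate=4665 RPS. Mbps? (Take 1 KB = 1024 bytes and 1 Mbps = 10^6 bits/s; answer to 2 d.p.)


Formula: Mbps = payload_bytes * RPS * 8 / 1e6
Payload per request = 90 KB = 90 * 1024 = 92160 bytes
Total bytes/sec = 92160 * 4665 = 429926400
Total bits/sec = 429926400 * 8 = 3439411200
Mbps = 3439411200 / 1e6 = 3439.41

3439.41 Mbps


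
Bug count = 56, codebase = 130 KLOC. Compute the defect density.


Defect density = defects / KLOC
Defect density = 56 / 130
Defect density = 0.431 defects/KLOC

0.431 defects/KLOC


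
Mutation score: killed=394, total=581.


Mutation score = killed / total * 100
Mutation score = 394 / 581 * 100
Mutation score = 67.81%

67.81%


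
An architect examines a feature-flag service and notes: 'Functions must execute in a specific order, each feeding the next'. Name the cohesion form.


Reasoning: Output of one is input to next
Type: Sequential cohesion

Sequential cohesion


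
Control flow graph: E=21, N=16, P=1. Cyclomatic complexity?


Formula: V(G) = E - N + 2P
V(G) = 21 - 16 + 2*1
V(G) = 5 + 2
V(G) = 7

7


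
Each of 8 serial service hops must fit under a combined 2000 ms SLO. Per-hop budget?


Formula: per_stage = total_budget / stages
per_stage = 2000 / 8
per_stage = 250.0 ms

250.0 ms


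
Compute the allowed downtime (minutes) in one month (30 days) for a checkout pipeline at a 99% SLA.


Formula: allowed downtime = period * (100 - SLA) / 100
Period (month (30 days)) = 43200 minutes
Unavailability fraction = (100 - 99.0) / 100
Allowed downtime = 43200 * (100 - 99.0) / 100
Allowed downtime = 432.0 minutes

432.0 minutes


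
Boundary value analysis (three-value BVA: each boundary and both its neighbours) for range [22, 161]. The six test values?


Range: [22, 161]
Boundaries: just below min, min, min+1, max-1, max, just above max
Values: [21, 22, 23, 160, 161, 162]

[21, 22, 23, 160, 161, 162]


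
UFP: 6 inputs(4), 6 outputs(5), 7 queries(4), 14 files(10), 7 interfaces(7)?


UFP = EI*4 + EO*5 + EQ*4 + ILF*10 + EIF*7
UFP = 6*4 + 6*5 + 7*4 + 14*10 + 7*7
UFP = 24 + 30 + 28 + 140 + 49
UFP = 271

271


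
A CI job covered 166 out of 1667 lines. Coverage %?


Coverage = covered / total * 100
Coverage = 166 / 1667 * 100
Coverage = 9.96%

9.96%


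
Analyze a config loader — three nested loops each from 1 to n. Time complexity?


Reasoning: three levels of nesting over n
Complexity: O(n^3)

O(n^3)


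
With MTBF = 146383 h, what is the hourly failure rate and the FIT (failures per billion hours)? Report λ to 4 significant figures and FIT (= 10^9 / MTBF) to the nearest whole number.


Formula: λ = 1 / MTBF; FIT = λ × 1e9 = 1e9 / MTBF
λ = 1 / 146383 ≈ 6.831e-06 failures/hour
FIT = 1e9 / 146383 ≈ 6831 failures per 1e9 hours (nearest whole number)

λ = 6.831e-06 /h, FIT = 6831


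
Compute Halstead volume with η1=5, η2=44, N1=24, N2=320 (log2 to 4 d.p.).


Formula: V = N * log2(η), where N = N1 + N2 and η = η1 + η2
η = 5 + 44 = 49
N = 24 + 320 = 344
log2(49) ≈ 5.6147
V = 344 * 5.6147 = 1931.46

1931.46


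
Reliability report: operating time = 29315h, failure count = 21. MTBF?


Formula: MTBF = Total operating time / Number of failures
MTBF = 29315 / 21
MTBF = 1395.95 hours

1395.95 hours


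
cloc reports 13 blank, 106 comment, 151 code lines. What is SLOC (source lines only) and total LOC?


Total LOC = blank + comment + code
Total LOC = 13 + 106 + 151 = 270
SLOC (source only) = code = 151

Total LOC: 270, SLOC: 151


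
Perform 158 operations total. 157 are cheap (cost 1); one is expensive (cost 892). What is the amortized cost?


Formula: Amortized cost = Total cost / Operations
Total cost = (157 * 1) + (1 * 892)
Total cost = 157 + 892 = 1049
Amortized = 1049 / 158 = 6.6392

6.6392


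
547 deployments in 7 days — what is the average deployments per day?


Formula: deployments per day = releases / days
= 547 / 7
= 78.143 deploys/day
(equivalently, 547.0 deploys/week)

78.143 deploys/day


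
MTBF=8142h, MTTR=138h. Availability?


Availability = MTBF / (MTBF + MTTR)
Availability = 8142 / (8142 + 138)
Availability = 8142 / 8280
Availability = 98.3333%

98.3333%


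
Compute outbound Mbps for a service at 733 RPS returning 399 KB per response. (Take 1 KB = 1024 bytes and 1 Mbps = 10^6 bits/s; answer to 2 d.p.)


Formula: Mbps = payload_bytes * RPS * 8 / 1e6
Payload per request = 399 KB = 399 * 1024 = 408576 bytes
Total bytes/sec = 408576 * 733 = 299486208
Total bits/sec = 299486208 * 8 = 2395889664
Mbps = 2395889664 / 1e6 = 2395.89

2395.89 Mbps


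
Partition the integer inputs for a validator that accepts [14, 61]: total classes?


Valid range: [14, 61]
Class 1: x < 14 — invalid
Class 2: 14 ≤ x ≤ 61 — valid
Class 3: x > 61 — invalid
Total equivalence classes: 3

3 equivalence classes


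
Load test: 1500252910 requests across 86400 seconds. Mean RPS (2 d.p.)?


Formula: throughput = requests / seconds
throughput = 1500252910 / 86400
throughput = 17364.04 requests/second

17364.04 requests/second


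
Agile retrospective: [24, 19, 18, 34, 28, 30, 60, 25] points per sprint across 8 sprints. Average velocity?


Formula: Avg velocity = Total points / Number of sprints
Points: [24, 19, 18, 34, 28, 30, 60, 25]
Sum = 24 + 19 + 18 + 34 + 28 + 30 + 60 + 25 = 238
Avg velocity = 238 / 8 = 29.75 points/sprint

29.75 points/sprint


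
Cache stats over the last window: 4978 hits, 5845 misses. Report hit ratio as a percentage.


Formula: hit rate = hits / (hits + misses) * 100
hit rate = 4978 / (4978 + 5845) * 100
hit rate = 4978 / 10823 * 100
hit rate = 45.99%

45.99%


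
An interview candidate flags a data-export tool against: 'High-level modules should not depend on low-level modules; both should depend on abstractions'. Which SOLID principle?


This describes the Dependency Inversion Principle (DIP)

Dependency Inversion Principle (DIP)


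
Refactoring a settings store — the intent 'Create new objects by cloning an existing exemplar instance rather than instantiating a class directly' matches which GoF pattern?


This matches the Prototype pattern

Prototype


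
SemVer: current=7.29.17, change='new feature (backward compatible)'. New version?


Current: 7.29.17
Change category: 'new feature (backward compatible)' → minor bump
SemVer rule: minor bump → increment MINOR, reset PATCH to 0 (MAJOR unchanged)
New: 7.30.0

7.30.0


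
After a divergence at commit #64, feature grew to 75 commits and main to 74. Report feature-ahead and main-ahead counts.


Common ancestor: commit #64
feature commits after divergence: 75 - 64 = 11
main commits after divergence: 74 - 64 = 10
feature is 11 commits ahead of main
main is 10 commits ahead of feature

feature ahead: 11, main ahead: 10


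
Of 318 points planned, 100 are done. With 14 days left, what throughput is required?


Formula: Required rate = Remaining points / Days left
Remaining = 318 - 100 = 218 points
Required rate = 218 / 14 = 15.57 points/day

15.57 points/day


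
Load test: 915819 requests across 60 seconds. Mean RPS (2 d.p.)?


Formula: throughput = requests / seconds
throughput = 915819 / 60
throughput = 15263.65 requests/second

15263.65 requests/second


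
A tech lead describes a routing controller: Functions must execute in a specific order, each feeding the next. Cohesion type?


Reasoning: Output of one is input to next
Type: Sequential cohesion

Sequential cohesion


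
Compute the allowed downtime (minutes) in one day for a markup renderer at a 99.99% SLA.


Formula: allowed downtime = period * (100 - SLA) / 100
Period (day) = 1440 minutes
Unavailability fraction = (100 - 99.99) / 100
Allowed downtime = 1440 * (100 - 99.99) / 100
Allowed downtime = 0.144 minutes

0.144 minutes


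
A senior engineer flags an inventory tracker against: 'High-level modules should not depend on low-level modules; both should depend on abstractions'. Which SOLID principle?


This describes the Dependency Inversion Principle (DIP)

Dependency Inversion Principle (DIP)


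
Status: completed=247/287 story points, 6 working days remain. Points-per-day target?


Formula: Required rate = Remaining points / Days left
Remaining = 287 - 247 = 40 points
Required rate = 40 / 6 = 6.67 points/day

6.67 points/day


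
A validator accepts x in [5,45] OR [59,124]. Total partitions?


Valid ranges: [5,45] and [59,124]
Class 1: x < 5 — invalid
Class 2: 5 ≤ x ≤ 45 — valid
Class 3: 45 < x < 59 — invalid (gap between ranges)
Class 4: 59 ≤ x ≤ 124 — valid
Class 5: x > 124 — invalid
Total equivalence classes: 5

5 equivalence classes


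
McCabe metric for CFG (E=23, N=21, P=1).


Formula: V(G) = E - N + 2P
V(G) = 23 - 21 + 2*1
V(G) = 2 + 2
V(G) = 4

4


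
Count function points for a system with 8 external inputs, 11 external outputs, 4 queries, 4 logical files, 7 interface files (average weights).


UFP = EI*4 + EO*5 + EQ*4 + ILF*10 + EIF*7
UFP = 8*4 + 11*5 + 4*4 + 4*10 + 7*7
UFP = 32 + 55 + 16 + 40 + 49
UFP = 192

192


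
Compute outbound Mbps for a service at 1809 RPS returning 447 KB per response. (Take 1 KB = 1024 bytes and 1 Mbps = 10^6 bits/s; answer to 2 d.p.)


Formula: Mbps = payload_bytes * RPS * 8 / 1e6
Payload per request = 447 KB = 447 * 1024 = 457728 bytes
Total bytes/sec = 457728 * 1809 = 828029952
Total bits/sec = 828029952 * 8 = 6624239616
Mbps = 6624239616 / 1e6 = 6624.24

6624.24 Mbps


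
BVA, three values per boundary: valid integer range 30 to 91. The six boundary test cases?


Range: [30, 91]
Boundaries: just below min, min, min+1, max-1, max, just above max
Values: [29, 30, 31, 90, 91, 92]

[29, 30, 31, 90, 91, 92]


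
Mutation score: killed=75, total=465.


Mutation score = killed / total * 100
Mutation score = 75 / 465 * 100
Mutation score = 16.13%

16.13%


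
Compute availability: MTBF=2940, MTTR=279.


Availability = MTBF / (MTBF + MTTR)
Availability = 2940 / (2940 + 279)
Availability = 2940 / 3219
Availability = 91.3327%

91.3327%


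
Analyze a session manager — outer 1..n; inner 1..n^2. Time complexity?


Reasoning: n times n^2
Complexity: O(n^3)

O(n^3)


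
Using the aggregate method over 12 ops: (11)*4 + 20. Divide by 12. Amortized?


Formula: Amortized cost = Total cost / Operations
Total cost = (11 * 4) + (1 * 20)
Total cost = 44 + 20 = 64
Amortized = 64 / 12 = 5.3333

5.3333


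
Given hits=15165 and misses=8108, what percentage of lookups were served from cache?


Formula: hit rate = hits / (hits + misses) * 100
hit rate = 15165 / (15165 + 8108) * 100
hit rate = 15165 / 23273 * 100
hit rate = 65.16%

65.16%


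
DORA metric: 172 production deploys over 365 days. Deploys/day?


Formula: deployments per day = releases / days
= 172 / 365
= 0.471 deploys/day
(equivalently, 3.3 deploys/week)

0.471 deploys/day


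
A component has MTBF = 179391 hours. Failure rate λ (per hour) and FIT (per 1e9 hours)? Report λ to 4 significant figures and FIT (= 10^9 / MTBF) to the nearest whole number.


Formula: λ = 1 / MTBF; FIT = λ × 1e9 = 1e9 / MTBF
λ = 1 / 179391 ≈ 5.574e-06 failures/hour
FIT = 1e9 / 179391 ≈ 5574 failures per 1e9 hours (nearest whole number)

λ = 5.574e-06 /h, FIT = 5574


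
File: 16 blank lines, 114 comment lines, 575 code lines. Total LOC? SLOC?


Total LOC = blank + comment + code
Total LOC = 16 + 114 + 575 = 705
SLOC (source only) = code = 575

Total LOC: 705, SLOC: 575


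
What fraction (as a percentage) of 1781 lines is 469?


Coverage = covered / total * 100
Coverage = 469 / 1781 * 100
Coverage = 26.33%

26.33%


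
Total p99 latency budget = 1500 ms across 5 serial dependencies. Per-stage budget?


Formula: per_stage = total_budget / stages
per_stage = 1500 / 5
per_stage = 300.0 ms

300.0 ms


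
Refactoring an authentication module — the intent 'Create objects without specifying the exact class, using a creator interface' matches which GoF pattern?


This matches the Factory Method pattern

Factory Method


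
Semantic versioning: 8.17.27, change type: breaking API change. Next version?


Current: 8.17.27
Change category: 'breaking API change' → major bump
SemVer rule: major bump → increment MAJOR, reset MINOR and PATCH to 0
New: 9.0.0

9.0.0


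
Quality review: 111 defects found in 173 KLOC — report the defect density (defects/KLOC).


Defect density = defects / KLOC
Defect density = 111 / 173
Defect density = 0.642 defects/KLOC

0.642 defects/KLOC


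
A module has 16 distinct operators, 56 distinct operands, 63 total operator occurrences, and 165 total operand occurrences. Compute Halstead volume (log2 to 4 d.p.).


Formula: V = N * log2(η), where N = N1 + N2 and η = η1 + η2
η = 16 + 56 = 72
N = 63 + 165 = 228
log2(72) ≈ 6.1699
V = 228 * 6.1699 = 1406.74

1406.74


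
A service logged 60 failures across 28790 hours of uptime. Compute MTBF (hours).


Formula: MTBF = Total operating time / Number of failures
MTBF = 28790 / 60
MTBF = 479.83 hours

479.83 hours


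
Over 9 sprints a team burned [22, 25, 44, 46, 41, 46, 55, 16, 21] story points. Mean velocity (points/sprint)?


Formula: Avg velocity = Total points / Number of sprints
Points: [22, 25, 44, 46, 41, 46, 55, 16, 21]
Sum = 22 + 25 + 44 + 46 + 41 + 46 + 55 + 16 + 21 = 316
Avg velocity = 316 / 9 = 35.11 points/sprint

35.11 points/sprint


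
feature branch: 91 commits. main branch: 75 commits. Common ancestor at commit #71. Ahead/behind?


Common ancestor: commit #71
feature commits after divergence: 91 - 71 = 20
main commits after divergence: 75 - 71 = 4
feature is 20 commits ahead of main
main is 4 commits ahead of feature

feature ahead: 20, main ahead: 4


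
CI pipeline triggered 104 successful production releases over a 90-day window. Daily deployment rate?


Formula: deployments per day = releases / days
= 104 / 90
= 1.156 deploys/day
(equivalently, 8.09 deploys/week)

1.156 deploys/day


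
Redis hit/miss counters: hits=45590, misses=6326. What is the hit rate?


Formula: hit rate = hits / (hits + misses) * 100
hit rate = 45590 / (45590 + 6326) * 100
hit rate = 45590 / 51916 * 100
hit rate = 87.81%

87.81%


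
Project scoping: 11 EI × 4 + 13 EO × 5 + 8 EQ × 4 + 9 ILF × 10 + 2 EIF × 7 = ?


UFP = EI*4 + EO*5 + EQ*4 + ILF*10 + EIF*7
UFP = 11*4 + 13*5 + 8*4 + 9*10 + 2*7
UFP = 44 + 65 + 32 + 90 + 14
UFP = 245

245


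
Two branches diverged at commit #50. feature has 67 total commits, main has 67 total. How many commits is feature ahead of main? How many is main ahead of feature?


Common ancestor: commit #50
feature commits after divergence: 67 - 50 = 17
main commits after divergence: 67 - 50 = 17
feature is 17 commits ahead of main
main is 17 commits ahead of feature

feature ahead: 17, main ahead: 17


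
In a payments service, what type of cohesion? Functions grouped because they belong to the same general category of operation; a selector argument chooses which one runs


Reasoning: Grouped by category of activity, not by data or sequence
Type: Logical cohesion

Logical cohesion


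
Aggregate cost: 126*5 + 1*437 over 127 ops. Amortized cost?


Formula: Amortized cost = Total cost / Operations
Total cost = (126 * 5) + (1 * 437)
Total cost = 630 + 437 = 1067
Amortized = 1067 / 127 = 8.4016

8.4016


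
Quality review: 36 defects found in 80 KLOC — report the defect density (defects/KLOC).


Defect density = defects / KLOC
Defect density = 36 / 80
Defect density = 0.45 defects/KLOC

0.45 defects/KLOC


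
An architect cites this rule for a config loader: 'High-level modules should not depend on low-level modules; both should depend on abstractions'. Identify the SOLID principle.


This describes the Dependency Inversion Principle (DIP)

Dependency Inversion Principle (DIP)


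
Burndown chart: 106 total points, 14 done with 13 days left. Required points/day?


Formula: Required rate = Remaining points / Days left
Remaining = 106 - 14 = 92 points
Required rate = 92 / 13 = 7.08 points/day

7.08 points/day


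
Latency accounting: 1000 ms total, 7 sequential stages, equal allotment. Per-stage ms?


Formula: per_stage = total_budget / stages
per_stage = 1000 / 7
per_stage = 142.86 ms

142.86 ms


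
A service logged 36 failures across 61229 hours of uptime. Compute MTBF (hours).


Formula: MTBF = Total operating time / Number of failures
MTBF = 61229 / 36
MTBF = 1700.81 hours

1700.81 hours


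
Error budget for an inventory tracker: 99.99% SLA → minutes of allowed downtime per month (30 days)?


Formula: allowed downtime = period * (100 - SLA) / 100
Period (month (30 days)) = 43200 minutes
Unavailability fraction = (100 - 99.99) / 100
Allowed downtime = 43200 * (100 - 99.99) / 100
Allowed downtime = 4.32 minutes

4.32 minutes


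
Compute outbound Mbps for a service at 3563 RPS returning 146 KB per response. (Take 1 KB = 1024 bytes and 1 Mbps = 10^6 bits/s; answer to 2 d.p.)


Formula: Mbps = payload_bytes * RPS * 8 / 1e6
Payload per request = 146 KB = 146 * 1024 = 149504 bytes
Total bytes/sec = 149504 * 3563 = 532682752
Total bits/sec = 532682752 * 8 = 4261462016
Mbps = 4261462016 / 1e6 = 4261.46

4261.46 Mbps


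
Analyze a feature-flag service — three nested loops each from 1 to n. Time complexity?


Reasoning: three levels of nesting over n
Complexity: O(n^3)

O(n^3)


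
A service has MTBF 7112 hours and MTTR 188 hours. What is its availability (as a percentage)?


Availability = MTBF / (MTBF + MTTR)
Availability = 7112 / (7112 + 188)
Availability = 7112 / 7300
Availability = 97.4247%

97.4247%


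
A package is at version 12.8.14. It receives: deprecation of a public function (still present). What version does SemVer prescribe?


Current: 12.8.14
Change category: 'deprecation of a public function (still present)' → minor bump
SemVer rule: minor bump → increment MINOR, reset PATCH to 0 (MAJOR unchanged)
New: 12.9.0

12.9.0


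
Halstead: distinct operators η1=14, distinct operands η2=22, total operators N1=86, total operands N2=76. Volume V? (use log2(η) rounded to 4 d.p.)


Formula: V = N * log2(η), where N = N1 + N2 and η = η1 + η2
η = 14 + 22 = 36
N = 86 + 76 = 162
log2(36) ≈ 5.1699
V = 162 * 5.1699 = 837.52

837.52


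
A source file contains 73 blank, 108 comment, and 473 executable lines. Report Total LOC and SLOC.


Total LOC = blank + comment + code
Total LOC = 73 + 108 + 473 = 654
SLOC (source only) = code = 473

Total LOC: 654, SLOC: 473


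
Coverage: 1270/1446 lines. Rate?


Coverage = covered / total * 100
Coverage = 1270 / 1446 * 100
Coverage = 87.83%

87.83%


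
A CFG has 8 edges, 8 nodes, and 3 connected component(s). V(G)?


Formula: V(G) = E - N + 2P
V(G) = 8 - 8 + 2*3
V(G) = 0 + 6
V(G) = 6

6


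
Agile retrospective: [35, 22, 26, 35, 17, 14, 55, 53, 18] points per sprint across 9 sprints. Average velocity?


Formula: Avg velocity = Total points / Number of sprints
Points: [35, 22, 26, 35, 17, 14, 55, 53, 18]
Sum = 35 + 22 + 26 + 35 + 17 + 14 + 55 + 53 + 18 = 275
Avg velocity = 275 / 9 = 30.56 points/sprint

30.56 points/sprint


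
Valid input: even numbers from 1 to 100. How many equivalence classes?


Constraint: even integers in [1, 100]
Class 1: x < 1 — out-of-range invalid
Class 2: x in [1,100] but odd — wrong type invalid
Class 3: x in [1,100] and even — valid
Class 4: x > 100 — out-of-range invalid
Total equivalence classes: 4

4 equivalence classes


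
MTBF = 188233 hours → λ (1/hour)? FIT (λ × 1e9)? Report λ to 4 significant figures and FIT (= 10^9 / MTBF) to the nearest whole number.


Formula: λ = 1 / MTBF; FIT = λ × 1e9 = 1e9 / MTBF
λ = 1 / 188233 ≈ 5.313e-06 failures/hour
FIT = 1e9 / 188233 ≈ 5313 failures per 1e9 hours (nearest whole number)

λ = 5.313e-06 /h, FIT = 5313


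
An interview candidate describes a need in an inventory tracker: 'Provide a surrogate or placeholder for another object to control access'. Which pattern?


This matches the Proxy pattern

Proxy


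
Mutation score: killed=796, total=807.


Mutation score = killed / total * 100
Mutation score = 796 / 807 * 100
Mutation score = 98.64%

98.64%


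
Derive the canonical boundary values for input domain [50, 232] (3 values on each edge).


Range: [50, 232]
Boundaries: just below min, min, min+1, max-1, max, just above max
Values: [49, 50, 51, 231, 232, 233]

[49, 50, 51, 231, 232, 233]


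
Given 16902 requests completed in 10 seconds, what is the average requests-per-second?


Formula: throughput = requests / seconds
throughput = 16902 / 10
throughput = 1690.2 requests/second

1690.2 requests/second


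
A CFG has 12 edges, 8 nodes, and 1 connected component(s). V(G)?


Formula: V(G) = E - N + 2P
V(G) = 12 - 8 + 2*1
V(G) = 4 + 2
V(G) = 6

6


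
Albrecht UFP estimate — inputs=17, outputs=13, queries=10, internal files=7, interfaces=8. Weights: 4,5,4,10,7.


UFP = EI*4 + EO*5 + EQ*4 + ILF*10 + EIF*7
UFP = 17*4 + 13*5 + 10*4 + 7*10 + 8*7
UFP = 68 + 65 + 40 + 70 + 56
UFP = 299

299


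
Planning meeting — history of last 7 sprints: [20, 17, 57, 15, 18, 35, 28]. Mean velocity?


Formula: Avg velocity = Total points / Number of sprints
Points: [20, 17, 57, 15, 18, 35, 28]
Sum = 20 + 17 + 57 + 15 + 18 + 35 + 28 = 190
Avg velocity = 190 / 7 = 27.14 points/sprint

27.14 points/sprint


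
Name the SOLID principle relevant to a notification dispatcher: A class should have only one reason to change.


This describes the Single Responsibility Principle (SRP)

Single Responsibility Principle (SRP)


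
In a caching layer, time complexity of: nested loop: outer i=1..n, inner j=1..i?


Reasoning: triangle: n(n+1)/2 ~ n^2/2
Complexity: O(n^2)

O(n^2)


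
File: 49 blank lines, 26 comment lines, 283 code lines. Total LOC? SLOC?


Total LOC = blank + comment + code
Total LOC = 49 + 26 + 283 = 358
SLOC (source only) = code = 283

Total LOC: 358, SLOC: 283


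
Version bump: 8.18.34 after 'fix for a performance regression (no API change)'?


Current: 8.18.34
Change category: 'fix for a performance regression (no API change)' → patch bump
SemVer rule: patch bump → increment PATCH (MAJOR and MINOR unchanged)
New: 8.18.35

8.18.35


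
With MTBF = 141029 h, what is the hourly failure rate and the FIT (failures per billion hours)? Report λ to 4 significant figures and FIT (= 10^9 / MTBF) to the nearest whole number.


Formula: λ = 1 / MTBF; FIT = λ × 1e9 = 1e9 / MTBF
λ = 1 / 141029 ≈ 7.091e-06 failures/hour
FIT = 1e9 / 141029 ≈ 7091 failures per 1e9 hours (nearest whole number)

λ = 7.091e-06 /h, FIT = 7091


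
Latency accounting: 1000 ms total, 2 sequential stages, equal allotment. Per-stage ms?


Formula: per_stage = total_budget / stages
per_stage = 1000 / 2
per_stage = 500.0 ms

500.0 ms


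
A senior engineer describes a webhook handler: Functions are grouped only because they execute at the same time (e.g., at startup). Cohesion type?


Reasoning: Related by timing only
Type: Temporal cohesion

Temporal cohesion


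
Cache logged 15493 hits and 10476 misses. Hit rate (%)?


Formula: hit rate = hits / (hits + misses) * 100
hit rate = 15493 / (15493 + 10476) * 100
hit rate = 15493 / 25969 * 100
hit rate = 59.66%

59.66%


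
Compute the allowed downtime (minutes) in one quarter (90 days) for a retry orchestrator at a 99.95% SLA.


Formula: allowed downtime = period * (100 - SLA) / 100
Period (quarter (90 days)) = 129600 minutes
Unavailability fraction = (100 - 99.95) / 100
Allowed downtime = 129600 * (100 - 99.95) / 100
Allowed downtime = 64.8 minutes

64.8 minutes


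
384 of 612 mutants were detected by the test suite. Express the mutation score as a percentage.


Mutation score = killed / total * 100
Mutation score = 384 / 612 * 100
Mutation score = 62.75%

62.75%


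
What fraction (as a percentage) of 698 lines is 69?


Coverage = covered / total * 100
Coverage = 69 / 698 * 100
Coverage = 9.89%

9.89%


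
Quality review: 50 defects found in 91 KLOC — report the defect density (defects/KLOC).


Defect density = defects / KLOC
Defect density = 50 / 91
Defect density = 0.549 defects/KLOC

0.549 defects/KLOC


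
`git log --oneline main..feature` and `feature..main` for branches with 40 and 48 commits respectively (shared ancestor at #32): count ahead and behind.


Common ancestor: commit #32
feature commits after divergence: 40 - 32 = 8
main commits after divergence: 48 - 32 = 16
feature is 8 commits ahead of main
main is 16 commits ahead of feature

feature ahead: 8, main ahead: 16


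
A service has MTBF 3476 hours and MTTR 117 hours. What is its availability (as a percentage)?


Availability = MTBF / (MTBF + MTTR)
Availability = 3476 / (3476 + 117)
Availability = 3476 / 3593
Availability = 96.7437%

96.7437%


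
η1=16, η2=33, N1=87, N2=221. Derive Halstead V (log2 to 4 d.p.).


Formula: V = N * log2(η), where N = N1 + N2 and η = η1 + η2
η = 16 + 33 = 49
N = 87 + 221 = 308
log2(49) ≈ 5.6147
V = 308 * 5.6147 = 1729.33

1729.33


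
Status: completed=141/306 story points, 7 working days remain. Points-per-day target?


Formula: Required rate = Remaining points / Days left
Remaining = 306 - 141 = 165 points
Required rate = 165 / 7 = 23.57 points/day

23.57 points/day


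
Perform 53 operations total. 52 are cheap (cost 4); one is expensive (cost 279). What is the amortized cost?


Formula: Amortized cost = Total cost / Operations
Total cost = (52 * 4) + (1 * 279)
Total cost = 208 + 279 = 487
Amortized = 487 / 53 = 9.1887

9.1887


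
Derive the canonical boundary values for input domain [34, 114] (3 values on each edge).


Range: [34, 114]
Boundaries: just below min, min, min+1, max-1, max, just above max
Values: [33, 34, 35, 113, 114, 115]

[33, 34, 35, 113, 114, 115]


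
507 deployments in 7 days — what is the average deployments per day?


Formula: deployments per day = releases / days
= 507 / 7
= 72.429 deploys/day
(equivalently, 507.0 deploys/week)

72.429 deploys/day
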